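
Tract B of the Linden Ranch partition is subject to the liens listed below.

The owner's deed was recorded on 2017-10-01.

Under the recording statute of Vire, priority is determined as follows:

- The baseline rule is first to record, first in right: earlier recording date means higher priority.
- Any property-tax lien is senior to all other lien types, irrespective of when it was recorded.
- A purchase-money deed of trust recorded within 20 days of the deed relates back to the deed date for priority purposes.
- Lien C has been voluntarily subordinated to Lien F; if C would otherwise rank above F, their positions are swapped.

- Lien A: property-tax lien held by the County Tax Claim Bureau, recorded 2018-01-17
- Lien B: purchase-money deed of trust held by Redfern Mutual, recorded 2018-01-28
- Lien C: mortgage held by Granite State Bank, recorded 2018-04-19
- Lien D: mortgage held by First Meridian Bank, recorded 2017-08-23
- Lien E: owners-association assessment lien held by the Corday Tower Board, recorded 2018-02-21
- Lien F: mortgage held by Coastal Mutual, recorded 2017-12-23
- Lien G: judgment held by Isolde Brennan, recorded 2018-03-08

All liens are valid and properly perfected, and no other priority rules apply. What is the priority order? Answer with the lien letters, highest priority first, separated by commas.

First, effective dates: B missed the 20-day window (119 days after the deed), so its recording date stands.
A is a property-tax lien and takes priority over every other lien.
Ordering the rest by effective date: D (2017-08-23), F (2017-12-23), B (2018-01-28), E (2018-02-21), G (2018-03-08), C (2018-04-19).
C is already junior to F, so the subordination agreement changes nothing.

A, D, F, B, E, G, C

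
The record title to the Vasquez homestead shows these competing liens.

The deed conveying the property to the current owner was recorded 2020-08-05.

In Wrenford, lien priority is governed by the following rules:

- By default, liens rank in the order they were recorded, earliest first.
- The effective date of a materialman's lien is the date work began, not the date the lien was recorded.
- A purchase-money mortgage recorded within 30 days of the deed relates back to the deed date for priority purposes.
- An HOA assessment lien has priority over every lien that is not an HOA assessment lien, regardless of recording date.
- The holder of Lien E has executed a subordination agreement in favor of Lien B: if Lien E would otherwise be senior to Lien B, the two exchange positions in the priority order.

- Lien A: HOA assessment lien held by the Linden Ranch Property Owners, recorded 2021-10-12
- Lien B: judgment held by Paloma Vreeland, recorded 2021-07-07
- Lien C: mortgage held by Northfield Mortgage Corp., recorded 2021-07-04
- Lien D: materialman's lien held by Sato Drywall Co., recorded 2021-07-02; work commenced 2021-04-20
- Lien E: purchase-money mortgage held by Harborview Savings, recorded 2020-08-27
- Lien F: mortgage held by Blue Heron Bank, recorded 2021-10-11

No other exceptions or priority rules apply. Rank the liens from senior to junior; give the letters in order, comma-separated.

A, B, D, C, E, F

Effective dates after the stated exceptions: D relates back to 2021-04-20 (work commenced); E's effective date is the deed date, 2020-08-05.
A is an HOA assessment lien and takes priority over every other lien.
The other liens, earliest effective date first: E (2020-08-05), D (2021-04-20), C (2021-07-04), B (2021-07-07), F (2021-10-11).
E would otherwise be senior to B, so under the subordination agreement E and B exchange positions.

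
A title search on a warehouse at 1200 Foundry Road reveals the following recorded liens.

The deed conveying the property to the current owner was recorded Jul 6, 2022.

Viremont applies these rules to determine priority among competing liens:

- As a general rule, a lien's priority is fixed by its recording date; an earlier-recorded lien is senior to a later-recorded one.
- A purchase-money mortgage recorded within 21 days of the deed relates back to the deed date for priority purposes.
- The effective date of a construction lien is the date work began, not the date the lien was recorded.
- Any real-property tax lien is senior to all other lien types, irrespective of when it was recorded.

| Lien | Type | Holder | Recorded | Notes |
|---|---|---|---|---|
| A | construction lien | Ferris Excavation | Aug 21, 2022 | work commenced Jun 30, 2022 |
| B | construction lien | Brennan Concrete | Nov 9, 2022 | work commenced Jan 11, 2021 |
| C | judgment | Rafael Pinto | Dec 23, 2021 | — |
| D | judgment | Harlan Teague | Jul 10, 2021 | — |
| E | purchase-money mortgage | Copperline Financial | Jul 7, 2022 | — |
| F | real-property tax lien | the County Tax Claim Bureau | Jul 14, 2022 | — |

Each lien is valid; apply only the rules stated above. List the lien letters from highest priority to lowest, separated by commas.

F, B, D, C, A, E

Effective dates: A's effective date is Jun 30, 2022, when work began; B's effective date is Jan 11, 2021, when work began; E was recorded within the 21-day window, so its effective date is the deed date Jul 6, 2022.
F is a real-property tax lien and takes priority over every other lien.
Ordering the rest by effective date: B (Jan 11, 2021), D (Jul 10, 2021), C (Dec 23, 2021), A (Jun 30, 2022), E (Jul 6, 2022).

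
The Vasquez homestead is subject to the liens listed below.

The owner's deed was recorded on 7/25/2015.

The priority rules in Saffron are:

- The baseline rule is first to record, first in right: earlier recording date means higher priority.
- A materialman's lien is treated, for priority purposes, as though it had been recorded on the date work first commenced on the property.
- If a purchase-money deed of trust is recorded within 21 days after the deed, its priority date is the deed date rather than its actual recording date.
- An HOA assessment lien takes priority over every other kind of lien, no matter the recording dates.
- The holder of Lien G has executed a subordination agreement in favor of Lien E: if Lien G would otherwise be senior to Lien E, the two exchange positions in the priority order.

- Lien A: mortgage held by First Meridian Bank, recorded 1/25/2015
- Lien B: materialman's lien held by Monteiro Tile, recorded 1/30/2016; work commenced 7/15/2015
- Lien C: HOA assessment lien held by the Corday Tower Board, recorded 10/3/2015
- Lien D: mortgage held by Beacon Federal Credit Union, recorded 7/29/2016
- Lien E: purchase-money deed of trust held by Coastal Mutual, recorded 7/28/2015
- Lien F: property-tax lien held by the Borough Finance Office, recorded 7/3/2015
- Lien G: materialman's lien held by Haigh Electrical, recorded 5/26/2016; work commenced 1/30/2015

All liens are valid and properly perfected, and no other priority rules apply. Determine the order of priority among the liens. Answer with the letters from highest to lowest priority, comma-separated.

Effective dates after the stated exceptions: B is treated as recorded 7/15/2015, the work-commencement date; E was recorded within the 21-day window, so its effective date is the deed date 7/25/2015; G's effective date is 1/30/2015, when work began.
C is an HOA assessment lien, so it outranks all other liens regardless of date.
The other liens, earliest effective date first: A (1/25/2015), G (1/30/2015), F (7/3/2015), B (7/15/2015), E (7/25/2015), D (7/29/2016).
G would otherwise be senior to E, so under the subordination agreement G and E exchange positions.

C, A, E, F, B, G, D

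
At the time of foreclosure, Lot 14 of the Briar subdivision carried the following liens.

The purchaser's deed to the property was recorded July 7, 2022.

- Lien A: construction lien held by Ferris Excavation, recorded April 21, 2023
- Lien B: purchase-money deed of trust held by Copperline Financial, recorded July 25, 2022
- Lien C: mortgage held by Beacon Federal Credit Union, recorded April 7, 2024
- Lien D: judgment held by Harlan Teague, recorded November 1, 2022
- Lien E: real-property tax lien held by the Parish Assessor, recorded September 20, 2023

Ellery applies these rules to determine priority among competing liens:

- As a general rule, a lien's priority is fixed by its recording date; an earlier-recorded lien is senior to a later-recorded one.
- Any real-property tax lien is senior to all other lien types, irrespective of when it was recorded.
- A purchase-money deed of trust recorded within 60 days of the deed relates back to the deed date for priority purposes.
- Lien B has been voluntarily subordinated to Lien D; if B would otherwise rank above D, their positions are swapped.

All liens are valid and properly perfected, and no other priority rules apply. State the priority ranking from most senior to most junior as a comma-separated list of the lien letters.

Effective dates after the stated exceptions: B was recorded within the 60-day window, so its effective date is the deed date July 7, 2022.
E is a real-property tax lien and takes priority over every other lien.
Ordering the rest by effective date: B (July 7, 2022), D (November 1, 2022), A (April 21, 2023), C (April 7, 2024).
Because B would otherwise rank above D, the subordination swaps them.

E, D, B, A, C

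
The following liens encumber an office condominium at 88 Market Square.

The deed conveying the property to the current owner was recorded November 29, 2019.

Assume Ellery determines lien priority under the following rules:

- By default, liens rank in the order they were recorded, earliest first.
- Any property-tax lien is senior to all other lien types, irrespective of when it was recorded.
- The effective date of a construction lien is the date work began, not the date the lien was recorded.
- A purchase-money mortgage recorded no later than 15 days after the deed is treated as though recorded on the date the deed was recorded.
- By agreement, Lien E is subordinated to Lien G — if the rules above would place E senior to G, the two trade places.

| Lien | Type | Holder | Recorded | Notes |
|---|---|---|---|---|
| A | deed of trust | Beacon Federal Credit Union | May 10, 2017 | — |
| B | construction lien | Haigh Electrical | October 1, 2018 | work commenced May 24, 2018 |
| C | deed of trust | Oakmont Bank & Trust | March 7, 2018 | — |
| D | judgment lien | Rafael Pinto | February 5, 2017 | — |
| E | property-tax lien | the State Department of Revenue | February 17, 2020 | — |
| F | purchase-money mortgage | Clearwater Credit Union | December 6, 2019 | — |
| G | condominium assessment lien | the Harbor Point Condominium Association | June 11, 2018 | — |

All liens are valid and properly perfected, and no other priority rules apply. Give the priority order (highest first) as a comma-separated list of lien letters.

G, D, A, C, B, E, F

Effective dates after the stated exceptions: B relates back to May 24, 2018 (work commenced); F was recorded within the 15-day window, so its effective date is the deed date November 29, 2019.
As a property-tax lien, E is senior to every other lien.
Among the remaining liens, by effective date: D (February 5, 2017), A (May 10, 2017), C (March 7, 2018), B (May 24, 2018), G (June 11, 2018), F (November 29, 2019).
The subordination applies — E was senior to G — so E and G swap.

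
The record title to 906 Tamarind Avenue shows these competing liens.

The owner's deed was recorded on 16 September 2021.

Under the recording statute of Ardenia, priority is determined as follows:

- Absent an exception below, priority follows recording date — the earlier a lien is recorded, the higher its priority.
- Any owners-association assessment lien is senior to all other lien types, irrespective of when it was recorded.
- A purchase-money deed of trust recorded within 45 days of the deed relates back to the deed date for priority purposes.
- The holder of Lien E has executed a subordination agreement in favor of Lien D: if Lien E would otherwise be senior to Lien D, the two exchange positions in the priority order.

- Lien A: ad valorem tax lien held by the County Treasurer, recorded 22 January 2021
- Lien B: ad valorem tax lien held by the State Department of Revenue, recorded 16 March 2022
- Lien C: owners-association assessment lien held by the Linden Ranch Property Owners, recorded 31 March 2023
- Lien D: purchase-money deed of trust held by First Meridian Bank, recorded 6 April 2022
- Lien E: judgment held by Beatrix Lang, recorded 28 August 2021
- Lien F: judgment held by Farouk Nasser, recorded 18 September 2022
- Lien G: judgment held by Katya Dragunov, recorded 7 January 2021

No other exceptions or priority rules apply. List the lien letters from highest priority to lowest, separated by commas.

Effective dates: D missed the 45-day window (202 days after the deed), so its recording date stands.
C is an owners-association assessment lien, so it outranks all other liens regardless of date.
The other liens, earliest effective date first: G (7 January 2021), A (22 January 2021), E (28 August 2021), B (16 March 2022), D (6 April 2022), F (18 September 2022).
E would otherwise be senior to D, so under the subordination agreement E and D exchange positions.

C, G, A, D, B, E, F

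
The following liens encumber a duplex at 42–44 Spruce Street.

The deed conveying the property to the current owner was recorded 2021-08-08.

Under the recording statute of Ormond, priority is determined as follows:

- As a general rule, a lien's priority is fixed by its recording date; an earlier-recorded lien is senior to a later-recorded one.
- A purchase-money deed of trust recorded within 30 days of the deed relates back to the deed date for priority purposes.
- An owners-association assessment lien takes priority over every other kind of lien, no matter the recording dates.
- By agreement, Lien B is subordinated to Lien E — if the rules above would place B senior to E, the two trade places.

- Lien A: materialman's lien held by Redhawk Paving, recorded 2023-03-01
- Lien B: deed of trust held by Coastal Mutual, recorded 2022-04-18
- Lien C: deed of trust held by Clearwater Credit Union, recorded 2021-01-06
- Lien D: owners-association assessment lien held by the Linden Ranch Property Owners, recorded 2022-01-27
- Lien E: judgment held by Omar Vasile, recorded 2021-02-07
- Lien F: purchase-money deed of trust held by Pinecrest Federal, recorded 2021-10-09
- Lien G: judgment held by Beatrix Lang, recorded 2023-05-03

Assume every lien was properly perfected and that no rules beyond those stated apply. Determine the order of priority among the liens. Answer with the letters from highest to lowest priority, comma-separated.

First, effective dates: F was recorded 62 days after the deed — beyond 30 days — so no relation-back applies.
D is an owners-association assessment lien and takes priority over every other lien.
Among the remaining liens, by effective date: C (2021-01-06), E (2021-02-07), F (2021-10-09), B (2022-04-18), A (2023-03-01), G (2023-05-03).
B is already junior to E, so the subordination agreement changes nothing.

D, C, E, F, B, A, G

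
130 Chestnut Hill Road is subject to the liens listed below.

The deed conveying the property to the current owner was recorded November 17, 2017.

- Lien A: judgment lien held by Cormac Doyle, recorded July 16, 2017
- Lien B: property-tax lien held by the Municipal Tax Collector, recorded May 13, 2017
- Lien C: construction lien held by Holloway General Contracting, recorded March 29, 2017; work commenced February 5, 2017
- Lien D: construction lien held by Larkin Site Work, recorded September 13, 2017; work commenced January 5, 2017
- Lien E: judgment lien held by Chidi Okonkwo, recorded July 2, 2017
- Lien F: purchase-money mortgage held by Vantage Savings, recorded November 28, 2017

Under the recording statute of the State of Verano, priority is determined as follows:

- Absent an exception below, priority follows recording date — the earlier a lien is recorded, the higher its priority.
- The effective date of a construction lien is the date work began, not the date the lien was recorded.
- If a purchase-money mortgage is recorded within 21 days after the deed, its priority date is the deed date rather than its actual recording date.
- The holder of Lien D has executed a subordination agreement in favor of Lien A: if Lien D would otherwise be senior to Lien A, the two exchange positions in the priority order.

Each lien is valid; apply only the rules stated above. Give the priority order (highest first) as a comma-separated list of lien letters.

Adjusting effective dates: C is treated as recorded February 5, 2017, the work-commencement date; D's effective date is January 5, 2017, when work began; F relates back to the deed date November 17, 2017.
Sorted by effective date: D (January 5, 2017), C (February 5, 2017), B (May 13, 2017), E (July 2, 2017), A (July 16, 2017), F (November 17, 2017).
D would otherwise be senior to A, so under the subordination agreement D and A exchange positions.

A, C, B, E, D, F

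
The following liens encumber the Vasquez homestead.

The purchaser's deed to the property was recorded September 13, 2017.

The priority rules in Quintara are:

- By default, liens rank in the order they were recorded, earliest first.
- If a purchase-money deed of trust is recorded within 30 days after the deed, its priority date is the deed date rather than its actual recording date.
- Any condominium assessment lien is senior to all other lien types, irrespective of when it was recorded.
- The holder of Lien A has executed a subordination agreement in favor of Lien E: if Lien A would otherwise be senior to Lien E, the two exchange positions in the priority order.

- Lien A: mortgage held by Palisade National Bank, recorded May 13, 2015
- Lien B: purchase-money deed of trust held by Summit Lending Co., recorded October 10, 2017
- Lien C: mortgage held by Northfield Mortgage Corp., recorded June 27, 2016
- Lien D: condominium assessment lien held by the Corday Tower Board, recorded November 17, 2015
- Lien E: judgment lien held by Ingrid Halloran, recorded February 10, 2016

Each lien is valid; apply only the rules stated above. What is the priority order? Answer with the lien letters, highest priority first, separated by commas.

D, E, A, C, B

Effective dates after the stated exceptions: B was recorded within the 30-day window, so its effective date is the deed date September 13, 2017.
D is a condominium assessment lien, so it outranks all other liens regardless of date.
Among the remaining liens, by effective date: A (May 13, 2015), E (February 10, 2016), C (June 27, 2016), B (September 13, 2017).
Because A would otherwise rank above E, the subordination swaps them.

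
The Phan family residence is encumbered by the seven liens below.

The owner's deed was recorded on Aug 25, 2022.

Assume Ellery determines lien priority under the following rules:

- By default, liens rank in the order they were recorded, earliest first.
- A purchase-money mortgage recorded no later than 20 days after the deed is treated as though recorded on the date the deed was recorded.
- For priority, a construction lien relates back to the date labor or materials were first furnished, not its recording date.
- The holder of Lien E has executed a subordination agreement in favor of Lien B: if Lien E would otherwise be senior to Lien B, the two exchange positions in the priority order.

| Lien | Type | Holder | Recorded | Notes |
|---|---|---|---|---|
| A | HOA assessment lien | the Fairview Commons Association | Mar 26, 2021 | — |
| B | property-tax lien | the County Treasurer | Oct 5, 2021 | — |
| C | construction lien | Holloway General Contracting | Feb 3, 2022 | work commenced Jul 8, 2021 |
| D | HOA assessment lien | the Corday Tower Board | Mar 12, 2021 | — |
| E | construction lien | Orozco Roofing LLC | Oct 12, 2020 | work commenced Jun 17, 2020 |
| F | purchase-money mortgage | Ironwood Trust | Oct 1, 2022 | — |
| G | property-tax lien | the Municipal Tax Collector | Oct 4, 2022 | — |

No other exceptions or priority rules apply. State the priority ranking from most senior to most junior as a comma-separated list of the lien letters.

B, D, A, C, E, F, G

Effective dates after the stated exceptions: C's effective date is Jul 8, 2021, when work began; E is treated as recorded Jun 17, 2020, the work-commencement date; F was recorded 37 days after the deed — beyond 20 days — so no relation-back applies.
By effective date: E (Jun 17, 2020), D (Mar 12, 2021), A (Mar 26, 2021), C (Jul 8, 2021), B (Oct 5, 2021), F (Oct 1, 2022), G (Oct 4, 2022).
E is senior to B before the subordination, so the two trade places.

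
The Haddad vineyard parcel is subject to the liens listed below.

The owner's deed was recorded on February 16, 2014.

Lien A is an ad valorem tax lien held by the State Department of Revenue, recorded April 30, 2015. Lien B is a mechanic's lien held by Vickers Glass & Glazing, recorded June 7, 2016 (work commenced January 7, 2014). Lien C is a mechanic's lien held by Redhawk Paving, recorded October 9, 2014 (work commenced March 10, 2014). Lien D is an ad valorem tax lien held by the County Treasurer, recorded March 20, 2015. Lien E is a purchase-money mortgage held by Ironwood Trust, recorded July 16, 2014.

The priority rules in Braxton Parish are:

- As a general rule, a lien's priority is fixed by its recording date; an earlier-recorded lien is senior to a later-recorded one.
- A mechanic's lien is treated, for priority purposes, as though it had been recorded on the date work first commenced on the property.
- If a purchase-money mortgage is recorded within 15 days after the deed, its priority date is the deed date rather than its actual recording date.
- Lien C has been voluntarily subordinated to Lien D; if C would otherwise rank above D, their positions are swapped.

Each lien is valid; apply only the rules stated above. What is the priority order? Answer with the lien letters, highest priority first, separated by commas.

Adjusting effective dates: B's effective date is January 7, 2014, when work began; C relates back to March 10, 2014 (work commenced); E missed the 15-day window (150 days after the deed), so its recording date stands.
By effective date: B (January 7, 2014), C (March 10, 2014), E (July 16, 2014), D (March 20, 2015), A (April 30, 2015).
C is senior to D before the subordination, so the two trade places.

B, D, E, C, A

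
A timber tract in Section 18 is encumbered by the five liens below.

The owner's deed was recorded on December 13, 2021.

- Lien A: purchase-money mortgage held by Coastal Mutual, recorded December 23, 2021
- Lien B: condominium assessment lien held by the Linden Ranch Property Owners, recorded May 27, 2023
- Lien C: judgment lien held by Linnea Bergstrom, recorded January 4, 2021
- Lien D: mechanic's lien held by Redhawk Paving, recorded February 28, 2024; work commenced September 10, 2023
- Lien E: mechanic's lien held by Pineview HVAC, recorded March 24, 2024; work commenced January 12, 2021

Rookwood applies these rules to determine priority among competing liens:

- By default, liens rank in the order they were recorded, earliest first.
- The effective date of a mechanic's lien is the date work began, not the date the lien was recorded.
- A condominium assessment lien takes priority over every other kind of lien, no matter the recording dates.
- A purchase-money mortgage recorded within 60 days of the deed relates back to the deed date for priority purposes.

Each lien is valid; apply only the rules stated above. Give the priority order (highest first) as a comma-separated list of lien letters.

Effective dates after the stated exceptions: A was recorded within the 60-day window, so its effective date is the deed date December 13, 2021; D's effective date is September 10, 2023, when work began; E's effective date is January 12, 2021, when work began.
As a condominium assessment lien, B is senior to every other lien.
The other liens, earliest effective date first: C (January 4, 2021), E (January 12, 2021), A (December 13, 2021), D (September 10, 2023).

B, C, E, A, D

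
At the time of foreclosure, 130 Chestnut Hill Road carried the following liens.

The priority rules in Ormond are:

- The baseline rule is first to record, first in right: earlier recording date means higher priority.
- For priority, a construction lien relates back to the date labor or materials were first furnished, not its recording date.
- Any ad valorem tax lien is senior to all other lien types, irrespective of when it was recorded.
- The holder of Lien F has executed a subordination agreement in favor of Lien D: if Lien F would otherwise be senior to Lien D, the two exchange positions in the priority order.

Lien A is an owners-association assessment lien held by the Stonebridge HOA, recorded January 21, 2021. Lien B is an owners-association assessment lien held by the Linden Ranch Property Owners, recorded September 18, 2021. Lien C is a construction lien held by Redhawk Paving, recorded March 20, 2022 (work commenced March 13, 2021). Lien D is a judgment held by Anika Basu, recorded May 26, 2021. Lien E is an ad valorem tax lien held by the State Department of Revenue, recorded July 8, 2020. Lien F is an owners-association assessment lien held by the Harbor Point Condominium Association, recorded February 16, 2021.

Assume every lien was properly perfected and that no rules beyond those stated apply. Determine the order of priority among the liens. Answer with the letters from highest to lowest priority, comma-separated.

E, A, D, C, F, B

Effective dates: C relates back to March 13, 2021 (work commenced).
As an ad valorem tax lien, E is senior to every other lien.
Ordering the rest by effective date: A (January 21, 2021), F (February 16, 2021), C (March 13, 2021), D (May 26, 2021), B (September 18, 2021).
F would otherwise be senior to D, so under the subordination agreement F and D exchange positions.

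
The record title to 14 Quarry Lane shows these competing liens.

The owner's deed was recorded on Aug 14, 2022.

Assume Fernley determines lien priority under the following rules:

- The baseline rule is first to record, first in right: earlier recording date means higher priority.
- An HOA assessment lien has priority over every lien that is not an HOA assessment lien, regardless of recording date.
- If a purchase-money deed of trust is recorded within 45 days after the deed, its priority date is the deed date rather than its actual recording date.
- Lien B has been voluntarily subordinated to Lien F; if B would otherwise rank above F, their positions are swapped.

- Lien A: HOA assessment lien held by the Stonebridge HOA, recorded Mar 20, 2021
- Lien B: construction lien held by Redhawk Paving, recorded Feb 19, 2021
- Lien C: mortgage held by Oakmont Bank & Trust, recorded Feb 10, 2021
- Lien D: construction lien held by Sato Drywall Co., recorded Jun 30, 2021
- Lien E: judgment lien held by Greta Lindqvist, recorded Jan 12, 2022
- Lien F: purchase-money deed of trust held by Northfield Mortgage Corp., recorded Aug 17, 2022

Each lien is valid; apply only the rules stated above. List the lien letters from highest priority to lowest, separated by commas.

Effective dates after the stated exceptions: F relates back to the deed date Aug 14, 2022.
As an HOA assessment lien, A is senior to every other lien.
The other liens, earliest effective date first: C (Feb 10, 2021), B (Feb 19, 2021), D (Jun 30, 2021), E (Jan 12, 2022), F (Aug 14, 2022).
B is senior to F before the subordination, so the two trade places.

A, C, F, D, E, B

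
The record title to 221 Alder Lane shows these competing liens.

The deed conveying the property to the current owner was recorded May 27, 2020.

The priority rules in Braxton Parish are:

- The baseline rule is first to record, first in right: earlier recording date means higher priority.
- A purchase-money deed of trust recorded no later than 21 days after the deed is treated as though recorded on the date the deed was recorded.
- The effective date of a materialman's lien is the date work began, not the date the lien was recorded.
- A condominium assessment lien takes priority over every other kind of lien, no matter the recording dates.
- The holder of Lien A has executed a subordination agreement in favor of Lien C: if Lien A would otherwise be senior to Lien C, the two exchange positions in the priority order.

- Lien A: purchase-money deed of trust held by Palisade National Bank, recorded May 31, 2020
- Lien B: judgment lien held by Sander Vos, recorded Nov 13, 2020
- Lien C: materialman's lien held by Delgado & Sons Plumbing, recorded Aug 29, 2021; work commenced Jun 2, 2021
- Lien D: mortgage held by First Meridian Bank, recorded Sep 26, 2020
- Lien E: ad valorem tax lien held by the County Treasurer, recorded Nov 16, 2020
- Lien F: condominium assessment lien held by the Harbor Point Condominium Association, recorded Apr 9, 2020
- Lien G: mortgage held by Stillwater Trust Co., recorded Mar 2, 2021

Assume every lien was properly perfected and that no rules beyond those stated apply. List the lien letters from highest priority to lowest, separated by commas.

F, C, D, B, E, G, A

Effective dates: A was recorded within the 21-day window, so its effective date is the deed date May 27, 2020; C's effective date is Jun 2, 2021, when work began.
F is a condominium assessment lien, so it outranks all other liens regardless of date.
Ordering the rest by effective date: A (May 27, 2020), D (Sep 26, 2020), B (Nov 13, 2020), E (Nov 16, 2020), G (Mar 2, 2021), C (Jun 2, 2021).
The subordination applies — A was senior to C — so A and C swap.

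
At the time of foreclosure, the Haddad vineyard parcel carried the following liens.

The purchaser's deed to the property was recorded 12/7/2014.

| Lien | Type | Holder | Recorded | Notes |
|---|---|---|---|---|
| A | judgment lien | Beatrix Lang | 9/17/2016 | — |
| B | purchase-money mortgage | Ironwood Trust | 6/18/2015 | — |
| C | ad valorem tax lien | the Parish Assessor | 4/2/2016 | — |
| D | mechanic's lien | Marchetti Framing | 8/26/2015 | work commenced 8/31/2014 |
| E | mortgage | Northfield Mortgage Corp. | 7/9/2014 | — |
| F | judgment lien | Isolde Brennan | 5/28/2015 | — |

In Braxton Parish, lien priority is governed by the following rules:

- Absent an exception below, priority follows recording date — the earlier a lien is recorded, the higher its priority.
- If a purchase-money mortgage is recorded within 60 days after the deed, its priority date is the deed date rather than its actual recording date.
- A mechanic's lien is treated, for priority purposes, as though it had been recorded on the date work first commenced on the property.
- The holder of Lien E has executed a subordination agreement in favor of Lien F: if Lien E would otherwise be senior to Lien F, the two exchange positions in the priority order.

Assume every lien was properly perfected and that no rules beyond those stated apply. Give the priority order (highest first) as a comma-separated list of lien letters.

F, D, E, B, C, A

Effective dates after the stated exceptions: B was recorded 193 days after the deed — beyond 60 days — so no relation-back applies; D's effective date is 8/31/2014, when work began.
Sorted by effective date: E (7/9/2014), D (8/31/2014), F (5/28/2015), B (6/18/2015), C (4/2/2016), A (9/17/2016).
E is senior to F before the subordination, so the two trade places.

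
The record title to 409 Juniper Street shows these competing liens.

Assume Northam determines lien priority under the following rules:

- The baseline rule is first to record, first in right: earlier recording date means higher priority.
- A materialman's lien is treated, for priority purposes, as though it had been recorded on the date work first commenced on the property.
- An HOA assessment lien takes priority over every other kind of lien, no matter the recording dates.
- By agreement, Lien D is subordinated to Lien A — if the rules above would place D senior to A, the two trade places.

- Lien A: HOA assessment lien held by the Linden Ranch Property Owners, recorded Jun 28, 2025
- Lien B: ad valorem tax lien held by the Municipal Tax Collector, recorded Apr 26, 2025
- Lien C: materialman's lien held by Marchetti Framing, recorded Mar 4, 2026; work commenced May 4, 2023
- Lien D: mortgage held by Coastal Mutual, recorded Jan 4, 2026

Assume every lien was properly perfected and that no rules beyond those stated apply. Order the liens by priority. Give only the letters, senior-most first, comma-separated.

Effective dates: C relates back to May 4, 2023 (work commenced).
As an HOA assessment lien, A is senior to every other lien.
Ordering the rest by effective date: C (May 4, 2023), B (Apr 26, 2025), D (Jan 4, 2026).
D is already junior to A, so the subordination agreement changes nothing.

A, C, B, D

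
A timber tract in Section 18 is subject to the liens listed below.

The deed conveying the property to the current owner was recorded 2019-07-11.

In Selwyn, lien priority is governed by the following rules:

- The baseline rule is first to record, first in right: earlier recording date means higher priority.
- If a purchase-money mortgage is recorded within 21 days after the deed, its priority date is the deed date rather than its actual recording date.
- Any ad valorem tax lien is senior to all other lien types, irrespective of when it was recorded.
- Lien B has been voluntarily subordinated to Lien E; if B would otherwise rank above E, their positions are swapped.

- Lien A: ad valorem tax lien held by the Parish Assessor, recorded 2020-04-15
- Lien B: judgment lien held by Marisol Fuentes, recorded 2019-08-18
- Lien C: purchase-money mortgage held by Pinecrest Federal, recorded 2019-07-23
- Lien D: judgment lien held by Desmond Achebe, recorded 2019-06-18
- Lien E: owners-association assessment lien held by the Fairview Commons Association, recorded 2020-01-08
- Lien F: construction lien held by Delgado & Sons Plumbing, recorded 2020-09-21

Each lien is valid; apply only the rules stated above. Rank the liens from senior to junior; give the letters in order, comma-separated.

A, D, C, E, B, F

First, effective dates: C was recorded within the 21-day window, so its effective date is the deed date 2019-07-11.
A, as an ad valorem tax lien, has superpriority and ranks first.
Ordering the rest by effective date: D (2019-06-18), C (2019-07-11), B (2019-08-18), E (2020-01-08), F (2020-09-21).
The subordination applies — B was senior to E — so B and E swap.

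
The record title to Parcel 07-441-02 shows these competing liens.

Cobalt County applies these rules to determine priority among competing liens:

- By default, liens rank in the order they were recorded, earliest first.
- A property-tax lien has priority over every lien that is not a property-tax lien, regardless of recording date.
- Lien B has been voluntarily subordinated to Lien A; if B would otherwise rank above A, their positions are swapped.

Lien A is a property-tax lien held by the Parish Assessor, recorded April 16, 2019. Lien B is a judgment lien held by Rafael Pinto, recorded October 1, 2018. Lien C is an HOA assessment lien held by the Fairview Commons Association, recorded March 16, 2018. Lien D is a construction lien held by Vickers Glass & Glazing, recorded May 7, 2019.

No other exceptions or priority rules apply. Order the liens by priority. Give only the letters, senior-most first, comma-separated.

A, C, B, D

A is a property-tax lien, so it outranks all other liens regardless of date.
Ordering the rest by effective date: C (March 16, 2018), B (October 1, 2018), D (May 7, 2019).
B already ranks below A; the subordination has no effect.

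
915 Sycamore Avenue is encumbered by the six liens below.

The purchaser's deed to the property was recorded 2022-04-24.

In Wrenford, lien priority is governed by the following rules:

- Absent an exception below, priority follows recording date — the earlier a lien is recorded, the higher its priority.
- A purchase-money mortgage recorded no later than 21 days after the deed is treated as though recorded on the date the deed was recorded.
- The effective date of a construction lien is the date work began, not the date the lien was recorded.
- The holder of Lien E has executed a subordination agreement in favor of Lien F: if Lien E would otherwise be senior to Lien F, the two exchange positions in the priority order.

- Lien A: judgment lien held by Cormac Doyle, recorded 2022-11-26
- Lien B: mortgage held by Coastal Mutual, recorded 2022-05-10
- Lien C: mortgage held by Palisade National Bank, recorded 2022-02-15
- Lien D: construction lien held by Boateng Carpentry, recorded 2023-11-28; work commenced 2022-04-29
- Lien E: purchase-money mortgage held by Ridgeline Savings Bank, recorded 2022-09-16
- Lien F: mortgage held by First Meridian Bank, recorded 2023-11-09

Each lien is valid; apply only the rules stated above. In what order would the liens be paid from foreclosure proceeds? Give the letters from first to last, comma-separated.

First, effective dates: D is treated as recorded 2022-04-29, the work-commencement date; E was recorded 145 days after the deed — beyond 21 days — so no relation-back applies.
Sorted by effective date: C (2022-02-15), D (2022-04-29), B (2022-05-10), E (2022-09-16), A (2022-11-26), F (2023-11-09).
The subordination applies — E was senior to F — so E and F swap.

C, D, B, F, A, E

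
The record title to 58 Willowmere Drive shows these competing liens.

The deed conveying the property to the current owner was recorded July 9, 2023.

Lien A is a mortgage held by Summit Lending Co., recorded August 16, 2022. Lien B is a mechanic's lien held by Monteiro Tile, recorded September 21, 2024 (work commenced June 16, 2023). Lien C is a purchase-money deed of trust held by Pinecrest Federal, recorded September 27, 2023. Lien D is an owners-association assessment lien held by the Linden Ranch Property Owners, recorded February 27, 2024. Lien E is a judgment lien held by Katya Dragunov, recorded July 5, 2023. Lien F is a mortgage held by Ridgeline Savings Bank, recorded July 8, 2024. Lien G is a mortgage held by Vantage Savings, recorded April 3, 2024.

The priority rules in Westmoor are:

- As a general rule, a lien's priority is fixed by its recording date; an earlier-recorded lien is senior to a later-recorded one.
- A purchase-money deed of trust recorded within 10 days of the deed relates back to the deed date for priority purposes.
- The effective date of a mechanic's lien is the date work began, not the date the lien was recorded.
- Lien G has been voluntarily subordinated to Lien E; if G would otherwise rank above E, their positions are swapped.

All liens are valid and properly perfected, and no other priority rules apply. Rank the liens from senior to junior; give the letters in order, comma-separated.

A, B, E, C, D, G, F

First, effective dates: B's effective date is June 16, 2023, when work began; C missed the 10-day window (80 days after the deed), so its recording date stands.
By effective date, earliest first: A (August 16, 2022), B (June 16, 2023), E (July 5, 2023), C (September 27, 2023), D (February 27, 2024), G (April 3, 2024), F (July 8, 2024).
G already ranks below E; the subordination has no effect.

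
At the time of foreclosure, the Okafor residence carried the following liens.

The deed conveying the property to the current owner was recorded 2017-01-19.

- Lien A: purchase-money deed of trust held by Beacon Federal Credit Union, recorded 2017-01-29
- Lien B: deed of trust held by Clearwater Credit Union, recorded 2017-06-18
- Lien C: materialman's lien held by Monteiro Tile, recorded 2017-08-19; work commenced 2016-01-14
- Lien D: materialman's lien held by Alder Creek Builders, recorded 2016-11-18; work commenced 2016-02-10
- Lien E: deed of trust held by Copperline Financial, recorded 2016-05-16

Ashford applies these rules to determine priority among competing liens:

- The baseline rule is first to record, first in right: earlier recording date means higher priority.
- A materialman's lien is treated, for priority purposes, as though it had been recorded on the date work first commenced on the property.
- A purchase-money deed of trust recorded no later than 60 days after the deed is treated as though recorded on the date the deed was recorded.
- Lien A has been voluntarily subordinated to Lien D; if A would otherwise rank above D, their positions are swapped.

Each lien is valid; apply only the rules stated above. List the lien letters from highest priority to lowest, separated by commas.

Effective dates: A relates back to the deed date 2017-01-19; C is treated as recorded 2016-01-14, the work-commencement date; D is treated as recorded 2016-02-10, the work-commencement date.
By effective date, earliest first: C (2016-01-14), D (2016-02-10), E (2016-05-16), A (2017-01-19), B (2017-06-18).
A is already junior to D, so the subordination agreement changes nothing.

C, D, E, A, B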